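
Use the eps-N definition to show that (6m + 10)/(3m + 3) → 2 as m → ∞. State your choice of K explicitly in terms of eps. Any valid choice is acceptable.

Fix eps > 0. For m ≥ 1, |(6m + 10)/(3m + 3) − 2| = |12|/(3(3m + 3)) = 12/(3(3m + 3)).
Since 3m + 3 ≥ 3m for m ≥ 1, this is ≤ 12/(3·3m) = (4/3)/m.
So |(6m + 10)/(3m + 3) − 2| < eps whenever m > (4/3)/eps.
Take K = (4/3)/eps. If m > K then |(6m + 10)/(3m + 3) − 2| ≤ (4/3)/m < eps.

K = (4/3)/eps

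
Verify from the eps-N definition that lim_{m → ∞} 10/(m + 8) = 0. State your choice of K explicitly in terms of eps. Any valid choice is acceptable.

Let eps > 0 be given. For m ≥ 1, |10/(m + 8) − 0| = 10/(m + 8) ≤ 10/m.
We need 10/m < eps, i.e. m > 10/eps.
Take K = 10/eps. If m > K then |10/(m + 8)| ≤ 10/m < eps.

K = 10/eps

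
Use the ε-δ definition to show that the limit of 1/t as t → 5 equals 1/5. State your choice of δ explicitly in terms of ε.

Fix ε > 0. We seek δ > 0 such that 0 < |t − 5| < δ implies |1/t − (1/5)| < ε.
|1/t − (1/5)| = |5 − t|/(5·|t|) = |t − 5|/(5|t|).
Require δ ≤ 5/2 so that |t| > 5 − 5/2 = 5/2, hence 5|t| > 25/2.
Then |1/t − (1/5)| < |t − 5|/(25/2), which is < ε when |t − 5| < (25/2)ε.
Take δ = min(5/2, (25/2)ε). Then 0 < |t − 5| < δ gives both |t − 5| < 5/2 and |t − 5| < (25/2)ε, so |1/t − (1/5)| < ε.

δ = min(5/2, (25/2)ε)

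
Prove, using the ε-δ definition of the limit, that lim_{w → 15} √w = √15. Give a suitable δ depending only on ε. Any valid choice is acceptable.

Let ε > 0 be given. We want δ > 0 such that 0 < |w − 15| < δ implies |√w − √15| < ε.
Rationalise: √w − √15 = (w − 15)/(√w + √15), so |√w − √15| = |w − 15|/(√w + √15).
Restrict δ ≤ 15 so that |w − 15| < 15 forces w > 0, and then √w + √15 > √15.
Hence |√w − √15| < |w − 15|/√15, which is < ε once |w − 15| < √15·ε.
Take δ = min(15, √15·ε). If 0 < |w − 15| < δ then w > 0 and |√w − √15| < |w − 15|/√15 < ε.

δ = min(15, √15·ε)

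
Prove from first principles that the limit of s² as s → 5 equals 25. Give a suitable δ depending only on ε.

Suppose ε > 0. We seek δ > 0 with 0 < |s − 5| < δ ⇒ |s² − 25| < ε.
Factor: s² − 25 = (s − 5)(s + 5), so |s² − 25| = |s − 5|·|s + 5|.
Restrict δ ≤ 1. Then |s − 5| < 1 gives |s| < 6, so by the triangle inequality |s + 5| ≤ 6 + 5 = 11.
Hence |s² − 25| ≤ 11|s − 5|, which is < ε once |s − 5| < ε/11.
Take δ = min(1, ε/11). If 0 < |s − 5| < δ then both bounds hold and |s² − 25| ≤ 11|s − 5| < 11·(ε/11) = ε.

δ = min(1, ε/11)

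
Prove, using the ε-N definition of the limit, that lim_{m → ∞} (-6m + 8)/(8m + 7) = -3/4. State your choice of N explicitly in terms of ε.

N = (53/32)/ε

Let ε > 0. For m ≥ 1, |(-6m + 8)/(8m + 7) + 3/4| = |106|/(8(8m + 7)) = 106/(8(8m + 7)).
Since 8m + 7 ≥ 8m for m ≥ 1, this is ≤ 106/(8·8m) = (53/32)/m.
So |(-6m + 8)/(8m + 7) + 3/4| < ε whenever m > (53/32)/ε.
Take N = (53/32)/ε. If m > N then |(-6m + 8)/(8m + 7) + 3/4| ≤ (53/32)/m < ε.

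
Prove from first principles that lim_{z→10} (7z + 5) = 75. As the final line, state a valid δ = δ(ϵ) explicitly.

δ = ϵ/7

Suppose ϵ > 0. We need δ > 0 so that 0 < |z − 10| < δ implies |(7z + 5) − 75| < ϵ.
|(7z + 5) − 75| = |7z - 70| = 7|z − 10|.
Thus it suffices that |z − 10| < ϵ/7.
Take δ = ϵ/7. If 0 < |z − 10| < δ then |(7z + 5) − 75| = 7|z − 10| < 7·(ϵ/7) = ϵ.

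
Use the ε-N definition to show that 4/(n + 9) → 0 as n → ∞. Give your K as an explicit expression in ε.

Let ε > 0. For n ≥ 1, |4/(n + 9) − 0| = 4/(n + 9) ≤ 4/n.
We need 4/n < ε, i.e. n > 4/ε.
Take K = 4/ε. If n > K then |4/(n + 9)| ≤ 4/n < ε.

K = 4/ε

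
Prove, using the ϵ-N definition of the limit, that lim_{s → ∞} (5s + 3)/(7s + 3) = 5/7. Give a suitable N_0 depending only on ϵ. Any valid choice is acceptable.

Fix ϵ > 0. We seek N_0 > 0 such that s > N_0 implies |(5s + 3)/(7s + 3) − (5/7)| < ϵ.
(5s + 3)/(7s + 3) − (5/7) = (7(5s + 3) − 5(7s + 3)) / (7(7s + 3)) = 6/(7(7s + 3)).
For s > 0 we have 7s + 3 > 7s, so |(5s + 3)/(7s + 3) − (5/7)| = 6/(7(7s + 3)) < 6/(7·7s) = (6/49)/s.
Thus |(5s + 3)/(7s + 3) − (5/7)| < ϵ whenever s > (6/49)/ϵ.
Take N_0 = (6/49)/ϵ. If s > N_0 then |(5s + 3)/(7s + 3) − (5/7)| < (6/49)/s < ϵ.

N_0 = (6/49)/ϵ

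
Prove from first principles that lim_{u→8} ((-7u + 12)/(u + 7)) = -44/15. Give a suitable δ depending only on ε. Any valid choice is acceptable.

Suppose ε > 0. We want δ > 0 with 0 < |u − 8| < δ ⇒ |(-7u + 12)/(u + 7) + 44/15| < ε.
Combining over a common denominator, (-7u + 12)/(u + 7) + 44/15 = [(-7u + 12)·15 − (-44)·(u + 7)] / [15·(u + 7)] = -61(u − 8) / (15(u + 7)).
So |(-7u + 12)/(u + 7) + 44/15| = 61|u − 8| / (15·|u + 7|).
Restrict δ ≤ 15/2. Then |u − 8| < 15/2 gives |u + 7| = |(u − 8) + 15| ≥ 15 − 15/2 = 15/2.
Hence |(-7u + 12)/(u + 7) + 44/15| < 61|u − 8|/(15·(15/2)) = (122/225)|u − 8|, which is < ε once |u − 8| < (225/122)ε.
Take δ = min(15/2, (225/122)ε). Then 0 < |u − 8| < δ forces both bounds, so |(-7u + 12)/(u + 7) + 44/15| < ε.

δ = min(15/2, (225/122)ε)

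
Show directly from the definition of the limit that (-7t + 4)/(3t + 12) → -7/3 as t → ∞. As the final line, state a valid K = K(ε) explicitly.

Let ε > 0. We seek K > 0 such that t > K implies |(-7t + 4)/(3t + 12) + 7/3| < ε.
(-7t + 4)/(3t + 12) + 7/3 = (3(-7t + 4) − (-7)(3t + 12)) / (3(3t + 12)) = 96/(3(3t + 12)).
For t > 0 we have 3t + 12 > 3t, so |(-7t + 4)/(3t + 12) + 7/3| = 96/(3(3t + 12)) < 96/(3·3t) = (32/3)/t.
Thus |(-7t + 4)/(3t + 12) + 7/3| < ε whenever t > (32/3)/ε.
Take K = (32/3)/ε. If t > K then |(-7t + 4)/(3t + 12) + 7/3| < (32/3)/t < ε.

K = (32/3)/ε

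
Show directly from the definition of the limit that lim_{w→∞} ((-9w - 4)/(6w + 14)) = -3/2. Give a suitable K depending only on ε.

K = (17/6)/ε

Fix ε > 0. We seek K > 0 such that w > K implies |(-9w - 4)/(6w + 14) + 3/2| < ε.
(-9w - 4)/(6w + 14) + 3/2 = (6(-9w - 4) − (-9)(6w + 14)) / (6(6w + 14)) = 102/(6(6w + 14)).
For w > 0 we have 6w + 14 > 6w, so |(-9w - 4)/(6w + 14) + 3/2| = 102/(6(6w + 14)) < 102/(6·6w) = (17/6)/w.
Thus |(-9w - 4)/(6w + 14) + 3/2| < ε whenever w > (17/6)/ε.
Take K = (17/6)/ε. If w > K then |(-9w - 4)/(6w + 14) + 3/2| < (17/6)/w < ε.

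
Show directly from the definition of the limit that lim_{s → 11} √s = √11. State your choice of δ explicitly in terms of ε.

δ = min(11, √11·ε)

Suppose ε > 0. We want δ > 0 such that 0 < |s − 11| < δ implies |√s − √11| < ε.
Rationalise: √s − √11 = (s − 11)/(√s + √11), so |√s − √11| = |s − 11|/(√s + √11).
Restrict δ ≤ 11 so that |s − 11| < 11 forces s > 0, and then √s + √11 > √11.
Hence |√s − √11| < |s − 11|/√11, which is < ε once |s − 11| < √11·ε.
Take δ = min(11, √11·ε). If 0 < |s − 11| < δ then s > 0 and |√s − √11| < |s − 11|/√11 < ε.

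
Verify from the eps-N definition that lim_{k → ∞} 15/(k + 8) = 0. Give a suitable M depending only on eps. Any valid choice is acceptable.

Suppose eps > 0. For k ≥ 1, |15/(k + 8) − 0| = 15/(k + 8) ≤ 15/k.
We need 15/k < eps, i.e. k > 15/eps.
Take M = 15/eps. If k > M then |15/(k + 8)| ≤ 15/k < eps.

M = 15/eps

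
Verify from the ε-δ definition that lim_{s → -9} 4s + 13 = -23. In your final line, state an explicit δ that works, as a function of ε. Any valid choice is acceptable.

Suppose ε > 0. We need δ > 0 so that 0 < |s + 9| < δ implies |(4s + 13) + 23| < ε.
|(4s + 13) + 23| = |4s + 36| = 4|s + 9|.
Thus it suffices that |s + 9| < ε/4.
Take δ = ε/4. If 0 < |s + 9| < δ then |(4s + 13) + 23| = 4|s + 9| < 4·(ε/4) = ε.

δ = ε/4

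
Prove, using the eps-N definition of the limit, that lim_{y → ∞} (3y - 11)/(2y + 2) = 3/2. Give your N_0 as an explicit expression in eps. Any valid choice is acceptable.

N_0 = 7/eps

Let eps > 0 be given. We seek N_0 > 0 such that y > N_0 implies |(3y - 11)/(2y + 2) − (3/2)| < eps.
(3y - 11)/(2y + 2) − (3/2) = (2(3y - 11) − 3(2y + 2)) / (2(2y + 2)) = -28/(2(2y + 2)).
For y > 0 we have 2y + 2 > 2y, so |(3y - 11)/(2y + 2) − (3/2)| = 28/(2(2y + 2)) < 28/(2·2y) = 7/y.
Thus |(3y - 11)/(2y + 2) − (3/2)| < eps whenever y > 7/eps.
Take N_0 = 7/eps. If y > N_0 then |(3y - 11)/(2y + 2) − (3/2)| < 7/y < eps.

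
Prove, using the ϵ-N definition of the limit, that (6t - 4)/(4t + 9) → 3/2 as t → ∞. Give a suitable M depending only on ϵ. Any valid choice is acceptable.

Let ϵ > 0. We seek M > 0 such that t > M implies |(6t - 4)/(4t + 9) − (3/2)| < ϵ.
(6t - 4)/(4t + 9) − (3/2) = (4(6t - 4) − 6(4t + 9)) / (4(4t + 9)) = -70/(4(4t + 9)).
For t > 0 we have 4t + 9 > 4t, so |(6t - 4)/(4t + 9) − (3/2)| = 70/(4(4t + 9)) < 70/(4·4t) = (35/8)/t.
Thus |(6t - 4)/(4t + 9) − (3/2)| < ϵ whenever t > (35/8)/ϵ.
Take M = (35/8)/ϵ. If t > M then |(6t - 4)/(4t + 9) − (3/2)| < (35/8)/t < ϵ.

M = (35/8)/ϵ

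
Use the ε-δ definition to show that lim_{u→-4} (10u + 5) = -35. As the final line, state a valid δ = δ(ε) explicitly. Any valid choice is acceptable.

Let ε > 0 be given. We need δ > 0 so that 0 < |u + 4| < δ implies |(10u + 5) + 35| < ε.
|(10u + 5) + 35| = |10u + 40| = 10|u + 4|.
So 10|u + 4| < ε exactly when |u + 4| < ε/10.
Take δ = ε/10. If 0 < |u + 4| < δ then |(10u + 5) + 35| = 10|u + 4| < 10·(ε/10) = ε.

δ = ε/10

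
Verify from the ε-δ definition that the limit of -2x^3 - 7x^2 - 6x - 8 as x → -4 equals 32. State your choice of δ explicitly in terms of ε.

δ = min(1, ε/65)

Suppose ε > 0. We want δ > 0 such that 0 < |x + 4| < δ implies |(-2x^3 - 7x^2 - 6x - 8) − 32| < ε.
(-2x^3 - 7x^2 - 6x - 8) − 32 = -2x^3 - 7x^2 - 6x - 40 = (x + 4)(-2x^2 + x - 10).
So |(-2x^3 - 7x^2 - 6x - 8) − 32| = |x + 4|·|-2x^2 + x - 10|.
Assume first that |x + 4| < 1, so |x| < 5. Then |-2x^2 + x - 10| ≤ 2·5^2 + 5 + 10 = 65.
Hence |(-2x^3 - 7x^2 - 6x - 8) − 32| ≤ 65|x + 4| < ε provided |x + 4| < ε/65.
Take δ = min(1, ε/65). Then 0 < |x + 4| < δ gives both |x + 4| < 1 and |x + 4| < ε/65, so |(-2x^3 - 7x^2 - 6x - 8) − 32| < ε.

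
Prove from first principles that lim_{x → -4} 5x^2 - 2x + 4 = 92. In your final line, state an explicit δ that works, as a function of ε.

Fix ε > 0. We want δ > 0 such that 0 < |x + 4| < δ implies |(5x^2 - 2x + 4) − 92| < ε.
(5x^2 - 2x + 4) − 92 = 5x^2 - 2x - 88 = (x + 4)(5x - 22).
So |(5x^2 - 2x + 4) − 92| = |x + 4|·|5x - 22|.
Require δ ≤ 1. Then |x + 4| < 1 gives |x| < 5, and by the triangle inequality |5x - 22| ≤ 5·5 + 22 = 47.
Hence |(5x^2 - 2x + 4) − 92| ≤ 47|x + 4| < ε provided |x + 4| < ε/47.
Take δ = min(1, ε/47). Then 0 < |x + 4| < δ gives both |x + 4| < 1 and |x + 4| < ε/47, so |(5x^2 - 2x + 4) − 92| < ε.

δ = min(1, ε/47)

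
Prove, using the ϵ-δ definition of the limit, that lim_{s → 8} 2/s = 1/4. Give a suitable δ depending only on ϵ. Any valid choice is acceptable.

Suppose ϵ > 0. We seek δ > 0 such that 0 < |s − 8| < δ implies |2/s − (1/4)| < ϵ.
|2/s − (1/4)| = 2·|8 − s|/(8·|s|) = 2|s − 8|/(8|s|).
Require δ ≤ 4 so that |s| > 8 − 4 = 4, hence 8|s| > 32.
Then |2/s − (1/4)| < 2|s − 8|/32, which is < ϵ when |s − 8| < 16ϵ.
Take δ = min(4, 16ϵ). Then 0 < |s − 8| < δ gives both |s − 8| < 4 and |s − 8| < 16ϵ, so |2/s − (1/4)| < ϵ.

δ = min(4, 16ϵ)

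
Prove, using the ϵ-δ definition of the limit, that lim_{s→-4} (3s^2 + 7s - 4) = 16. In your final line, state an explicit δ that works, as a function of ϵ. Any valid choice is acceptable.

δ = min(1, ϵ/20)

Let ϵ > 0. We want δ > 0 such that 0 < |s + 4| < δ implies |(3s^2 + 7s - 4) − 16| < ϵ.
(3s^2 + 7s - 4) − 16 = 3s^2 + 7s - 20 = (s + 4)(3s - 5).
So |(3s^2 + 7s - 4) − 16| = |s + 4|·|3s - 5|.
Require δ ≤ 1. Then |s + 4| < 1 gives |s| < 5, and by the triangle inequality |3s - 5| ≤ 3·5 + 5 = 20.
Hence |(3s^2 + 7s - 4) − 16| ≤ 20|s + 4| < ϵ provided |s + 4| < ϵ/20.
Choosing δ = min(1, ϵ/20) ensures both conditions, hence |(3s^2 + 7s - 4) − 16| < ϵ.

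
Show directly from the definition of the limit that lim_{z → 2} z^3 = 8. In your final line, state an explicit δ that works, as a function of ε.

Suppose ε > 0. We seek δ > 0 with 0 < |z − 2| < δ ⇒ |z^3 − 8| < ε.
Factor: z^3 − 8 = (z − 2)(z^2 + 2z + 4), so |z^3 − 8| = |z − 2|·|z^2 + 2z + 4|.
Restrict δ ≤ 1. Then |z − 2| < 1 gives |z| < 3, so by the triangle inequality |z^2 + 2z + 4| ≤ 3^2 + 2·3 + 4 = 19.
Hence |z^3 − 8| ≤ 19|z − 2|, which is < ε once |z − 2| < ε/19.
Take δ = min(1, ε/19). If 0 < |z − 2| < δ then both bounds hold and |z^3 − 8| ≤ 19|z − 2| < 19·(ε/19) = ε.

δ = min(1, ε/19)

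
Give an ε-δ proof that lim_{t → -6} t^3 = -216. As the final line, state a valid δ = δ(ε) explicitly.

δ = min(1, ε/127)

Let ε > 0. We seek δ > 0 with 0 < |t + 6| < δ ⇒ |t^3 + 216| < ε.
Factor: t^3 + 216 = (t + 6)(t^2 - 6t + 36), so |t^3 + 216| = |t + 6|·|t^2 - 6t + 36|.
Restrict δ ≤ 1. Then |t + 6| < 1 gives |t| < 7, so by the triangle inequality |t^2 - 6t + 36| ≤ 7^2 + 6·7 + 36 = 127.
Hence |t^3 + 216| ≤ 127|t + 6|, which is < ε once |t + 6| < ε/127.
Take δ = min(1, ε/127). If 0 < |t + 6| < δ then both bounds hold and |t^3 + 216| ≤ 127|t + 6| < 127·(ε/127) = ε.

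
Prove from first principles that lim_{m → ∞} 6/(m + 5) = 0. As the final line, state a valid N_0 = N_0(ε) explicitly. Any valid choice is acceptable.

N_0 = 6/ε

Suppose ε > 0. For m ≥ 1, |6/(m + 5) − 0| = 6/(m + 5) ≤ 6/m.
We need 6/m < ε, i.e. m > 6/ε.
Take N_0 = 6/ε. If m > N_0 then |6/(m + 5)| ≤ 6/m < ε.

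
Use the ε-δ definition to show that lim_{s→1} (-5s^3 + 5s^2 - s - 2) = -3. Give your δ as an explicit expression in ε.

δ = min(2, ε/46)

Let ε > 0. We want δ > 0 such that 0 < |s − 1| < δ implies |(-5s^3 + 5s^2 - s - 2) + 3| < ε.
(-5s^3 + 5s^2 - s - 2) + 3 = -5s^3 + 5s^2 - s + 1 = (s − 1)(-5s^2 - 1).
So |(-5s^3 + 5s^2 - s - 2) + 3| = |s − 1|·|-5s^2 - 1|.
Require δ ≤ 2. Then |s − 1| < 2 gives |s| < 3, and by the triangle inequality |-5s^2 - 1| ≤ 5·3^2 + 1 = 46.
Hence |(-5s^3 + 5s^2 - s - 2) + 3| ≤ 46|s − 1| < ε provided |s − 1| < ε/46.
Take δ = min(2, ε/46). Then 0 < |s − 1| < δ gives both |s − 1| < 2 and |s − 1| < ε/46, so |(-5s^3 + 5s^2 - s - 2) + 3| < ε.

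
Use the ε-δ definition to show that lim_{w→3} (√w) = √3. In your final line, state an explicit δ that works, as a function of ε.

Fix ε > 0. We want δ > 0 such that 0 < |w − 3| < δ implies |√w − √3| < ε.
Multiplying by the conjugate, |√w − √3| = |w − 3|/(√w + √3).
Restrict δ ≤ 3 so that |w − 3| < 3 forces w > 0, and then √w + √3 > √3.
Hence |√w − √3| < |w − 3|/√3, which is < ε once |w − 3| < √3·ε.
Take δ = min(3, √3·ε). If 0 < |w − 3| < δ then w > 0 and |√w − √3| < |w − 3|/√3 < ε.

δ = min(3, √3·ε)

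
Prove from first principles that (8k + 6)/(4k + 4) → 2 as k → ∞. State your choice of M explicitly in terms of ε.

Suppose ε > 0. For k ≥ 1, |(8k + 6)/(4k + 4) − 2| = |-8|/(4(4k + 4)) = 8/(4(4k + 4)).
Since 4k + 4 ≥ 4k for k ≥ 1, this is ≤ 8/(4·4k) = (1/2)/k.
So |(8k + 6)/(4k + 4) − 2| < ε whenever k > (1/2)/ε.
Take M = (1/2)/ε. If k > M then |(8k + 6)/(4k + 4) − 2| ≤ (1/2)/k < ε.

M = (1/2)/ε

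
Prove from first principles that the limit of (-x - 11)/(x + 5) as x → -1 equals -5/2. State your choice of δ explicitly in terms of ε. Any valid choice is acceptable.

Suppose ε > 0. We want δ > 0 with 0 < |x + 1| < δ ⇒ |(-x - 11)/(x + 5) + 5/2| < ε.
Combining over a common denominator, (-x - 11)/(x + 5) + 5/2 = [(-x - 11)·4 − (-10)·(x + 5)] / [4·(x + 5)] = 6(x + 1) / (4(x + 5)).
So |(-x - 11)/(x + 5) + 5/2| = 6|x + 1| / (4·|x + 5|).
Require δ ≤ 2, so |x + 5| ≥ |4| − |x + 1| > 4 − 2 = 2.
Hence |(-x - 11)/(x + 5) + 5/2| < 6|x + 1|/(4·2) = (3/4)|x + 1|, which is < ε once |x + 1| < (4/3)ε.
Take δ = min(2, (4/3)ε). Then 0 < |x + 1| < δ forces both bounds, so |(-x - 11)/(x + 5) + 5/2| < ε.

δ = min(2, (4/3)ε)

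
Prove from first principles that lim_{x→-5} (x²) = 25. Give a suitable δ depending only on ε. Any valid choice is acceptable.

Let ε > 0. We seek δ > 0 with 0 < |x + 5| < δ ⇒ |x² − 25| < ε.
Factor: x² − 25 = (x + 5)(x - 5), so |x² − 25| = |x + 5|·|x - 5|.
Impose δ ≤ 2 so that |x| < 7; then |x - 5| ≤ 12.
Hence |x² − 25| ≤ 12|x + 5|, which is < ε once |x + 5| < ε/12.
Take δ = min(2, ε/12). If 0 < |x + 5| < δ then both bounds hold and |x² − 25| ≤ 12|x + 5| < 12·(ε/12) = ε.

δ = min(2, ε/12)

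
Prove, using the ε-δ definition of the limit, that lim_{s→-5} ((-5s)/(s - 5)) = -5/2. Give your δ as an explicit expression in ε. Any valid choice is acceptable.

Fix ε > 0. We want δ > 0 with 0 < |s + 5| < δ ⇒ |(-5s)/(s - 5) + 5/2| < ε.
Combining over a common denominator, (-5s)/(s - 5) + 5/2 = [(-5s)·(-10) − 25·(s - 5)] / [(-10)·(s - 5)] = 25(s + 5) / ((-10)(s - 5)).
So |(-5s)/(s - 5) + 5/2| = 25|s + 5| / (10·|s − 5|).
Require δ ≤ 5, so |s − 5| ≥ |-10| − |s + 5| > 10 − 5 = 5.
Hence |(-5s)/(s - 5) + 5/2| < 25|s + 5|/(10·5) = (1/2)|s + 5|, which is < ε once |s + 5| < 2ε.
Take δ = min(5, 2ε). Then 0 < |s + 5| < δ forces both bounds, so |(-5s)/(s - 5) + 5/2| < ε.

δ = min(5, 2ε)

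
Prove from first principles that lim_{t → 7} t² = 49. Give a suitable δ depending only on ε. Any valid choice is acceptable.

δ = min(1, ε/15)

Suppose ε > 0. We seek δ > 0 with 0 < |t − 7| < δ ⇒ |t² − 49| < ε.
Factor: t² − 49 = (t − 7)(t + 7), so |t² − 49| = |t − 7|·|t + 7|.
Restrict δ ≤ 1. Then |t − 7| < 1 gives |t| < 8, so by the triangle inequality |t + 7| ≤ 8 + 7 = 15.
Hence |t² − 49| ≤ 15|t − 7|, which is < ε once |t − 7| < ε/15.
Take δ = min(1, ε/15). If 0 < |t − 7| < δ then both bounds hold and |t² − 49| ≤ 15|t − 7| < 15·(ε/15) = ε.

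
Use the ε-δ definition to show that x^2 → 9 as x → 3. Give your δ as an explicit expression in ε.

δ = min(2, ε/8)

Let ε > 0 be given. We seek δ > 0 with 0 < |x − 3| < δ ⇒ |x^2 − 9| < ε.
Factor: x^2 − 9 = (x − 3)(x + 3), so |x^2 − 9| = |x − 3|·|x + 3|.
Impose δ ≤ 2 so that |x| < 5; then |x + 3| ≤ 8.
Hence |x^2 − 9| ≤ 8|x − 3|, which is < ε once |x − 3| < ε/8.
Take δ = min(2, ε/8). If 0 < |x − 3| < δ then both bounds hold and |x^2 − 9| ≤ 8|x − 3| < 8·(ε/8) = ε.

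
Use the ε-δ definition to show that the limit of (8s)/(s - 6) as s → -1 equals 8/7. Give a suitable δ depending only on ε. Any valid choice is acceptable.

δ = min(7/2, (49/96)ε)

Fix ε > 0. We want δ > 0 with 0 < |s + 1| < δ ⇒ |(8s)/(s - 6) − (8/7)| < ε.
Combining over a common denominator, (8s)/(s - 6) − (8/7) = [(8s)·(-7) − (-8)·(s - 6)] / [(-7)·(s - 6)] = -48(s + 1) / ((-7)(s - 6)).
So |(8s)/(s - 6) − (8/7)| = 48|s + 1| / (7·|s − 6|).
Require δ ≤ 7/2, so |s − 6| ≥ |-7| − |s + 1| > 7 − 7/2 = 7/2.
Hence |(8s)/(s - 6) − (8/7)| < 48|s + 1|/(7·(7/2)) = (96/49)|s + 1|, which is < ε once |s + 1| < (49/96)ε.
Take δ = min(7/2, (49/96)ε). Then 0 < |s + 1| < δ forces both bounds, so |(8s)/(s - 6) − (8/7)| < ε.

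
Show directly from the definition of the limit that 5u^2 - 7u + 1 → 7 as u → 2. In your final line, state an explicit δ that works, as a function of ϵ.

δ = min(1, ϵ/18)

Let ϵ > 0 be given. We want δ > 0 such that 0 < |u − 2| < δ implies |(5u^2 - 7u + 1) − 7| < ϵ.
(5u^2 - 7u + 1) − 7 = 5u^2 - 7u - 6 = (u − 2)(5u + 3).
So |(5u^2 - 7u + 1) − 7| = |u − 2|·|5u + 3|.
Assume first that |u − 2| < 1, so |u| < 3. Then |5u + 3| ≤ 5·3 + 3 = 18.
Hence |(5u^2 - 7u + 1) − 7| ≤ 18|u − 2| < ϵ provided |u − 2| < ϵ/18.
Take δ = min(1, ϵ/18). Then 0 < |u − 2| < δ gives both |u − 2| < 1 and |u − 2| < ϵ/18, so |(5u^2 - 7u + 1) − 7| < ϵ.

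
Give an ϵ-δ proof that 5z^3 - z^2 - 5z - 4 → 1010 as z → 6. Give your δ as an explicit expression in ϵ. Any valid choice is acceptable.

Suppose ϵ > 0. We want δ > 0 such that 0 < |z − 6| < δ implies |(5z^3 - z^2 - 5z - 4) − 1010| < ϵ.
(5z^3 - z^2 - 5z - 4) − 1010 = 5z^3 - z^2 - 5z - 1014 = (z − 6)(5z^2 + 29z + 169).
So |(5z^3 - z^2 - 5z - 4) − 1010| = |z − 6|·|5z^2 + 29z + 169|.
Assume first that |z − 6| < 1, so |z| < 7. Then |5z^2 + 29z + 169| ≤ 5·7^2 + 29·7 + 169 = 617.
Hence |(5z^3 - z^2 - 5z - 4) − 1010| ≤ 617|z − 6| < ϵ provided |z − 6| < ϵ/617.
Choosing δ = min(1, ϵ/617) ensures both conditions, hence |(5z^3 - z^2 - 5z - 4) − 1010| < ϵ.

δ = min(1, ϵ/617)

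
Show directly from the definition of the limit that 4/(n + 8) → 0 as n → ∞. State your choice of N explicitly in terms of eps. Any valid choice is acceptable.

N = 4/eps

Suppose eps > 0. For n ≥ 1, |4/(n + 8) − 0| = 4/(n + 8) ≤ 4/n.
We need 4/n < eps, i.e. n > 4/eps.
Take N = 4/eps. If n > N then |4/(n + 8)| ≤ 4/n < eps.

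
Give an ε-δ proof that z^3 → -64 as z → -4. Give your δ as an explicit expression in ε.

Let ε > 0. We seek δ > 0 with 0 < |z + 4| < δ ⇒ |z^3 + 64| < ε.
Factor: z^3 + 64 = (z + 4)(z^2 - 4z + 16), so |z^3 + 64| = |z + 4|·|z^2 - 4z + 16|.
Impose δ ≤ 1 so that |z| < 5; then |z^2 - 4z + 16| ≤ 61.
Hence |z^3 + 64| ≤ 61|z + 4|, which is < ε once |z + 4| < ε/61.
Take δ = min(1, ε/61). If 0 < |z + 4| < δ then both bounds hold and |z^3 + 64| ≤ 61|z + 4| < 61·(ε/61) = ε.

δ = min(1, ε/61)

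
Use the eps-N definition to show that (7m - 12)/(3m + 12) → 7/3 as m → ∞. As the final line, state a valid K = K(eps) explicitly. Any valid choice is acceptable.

K = (40/3)/eps

Let eps > 0. For m ≥ 1, |(7m - 12)/(3m + 12) − (7/3)| = |-120|/(3(3m + 12)) = 120/(3(3m + 12)).
Since 3m + 12 ≥ 3m for m ≥ 1, this is ≤ 120/(3·3m) = (40/3)/m.
So |(7m - 12)/(3m + 12) − (7/3)| < eps whenever m > (40/3)/eps.
Take K = (40/3)/eps. If m > K then |(7m - 12)/(3m + 12) − (7/3)| ≤ (40/3)/m < eps.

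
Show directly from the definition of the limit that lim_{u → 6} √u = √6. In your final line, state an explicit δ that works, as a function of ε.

δ = min(6, √6·ε)

Fix ε > 0. We want δ > 0 such that 0 < |u − 6| < δ implies |√u − √6| < ε.
Multiplying by the conjugate, |√u − √6| = |u − 6|/(√u + √6).
Restrict δ ≤ 6 so that |u − 6| < 6 forces u > 0, and then √u + √6 > √6.
Hence |√u − √6| < |u − 6|/√6, which is < ε once |u − 6| < √6·ε.
Take δ = min(6, √6·ε). If 0 < |u − 6| < δ then u > 0 and |√u − √6| < |u − 6|/√6 < ε.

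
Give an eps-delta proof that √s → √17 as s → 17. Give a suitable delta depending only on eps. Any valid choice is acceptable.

Suppose eps > 0. We want delta > 0 such that 0 < |s − 17| < delta implies |√s − √17| < eps.
Rationalise: √s − √17 = (s − 17)/(√s + √17), so |√s − √17| = |s − 17|/(√s + √17).
Restrict delta ≤ 17 so that |s − 17| < 17 forces s > 0, and then √s + √17 > √17.
Hence |√s − √17| < |s − 17|/√17, which is < eps once |s − 17| < √17·eps.
Take delta = min(17, √17·eps). If 0 < |s − 17| < delta then s > 0 and |√s − √17| < |s − 17|/√17 < eps.

delta = min(17, √17·eps)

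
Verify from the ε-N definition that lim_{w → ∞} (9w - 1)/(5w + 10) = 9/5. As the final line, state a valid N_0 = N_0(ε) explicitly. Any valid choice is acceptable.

Suppose ε > 0. We seek N_0 > 0 such that w > N_0 implies |(9w - 1)/(5w + 10) − (9/5)| < ε.
(9w - 1)/(5w + 10) − (9/5) = (5(9w - 1) − 9(5w + 10)) / (5(5w + 10)) = -95/(5(5w + 10)).
For w > 0 we have 5w + 10 > 5w, so |(9w - 1)/(5w + 10) − (9/5)| = 95/(5(5w + 10)) < 95/(5·5w) = (19/5)/w.
Thus |(9w - 1)/(5w + 10) − (9/5)| < ε whenever w > (19/5)/ε.
Take N_0 = (19/5)/ε. If w > N_0 then |(9w - 1)/(5w + 10) − (9/5)| < (19/5)/w < ε.

N_0 = (19/5)/ε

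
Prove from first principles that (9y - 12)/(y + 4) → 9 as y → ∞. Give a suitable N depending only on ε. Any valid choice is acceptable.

N = 48/ε

Let ε > 0. We seek N > 0 such that y > N implies |(9y - 12)/(y + 4) − 9| < ε.
(9y - 12)/(y + 4) − 9 = ((9y - 12) − 9(y + 4)) / ((y + 4)) = -48/((y + 4)).
For y > 0 we have y + 4 > y, so |(9y - 12)/(y + 4) − 9| = 48/((y + 4)) < 48/(y) = 48/y.
Thus |(9y - 12)/(y + 4) − 9| < ε whenever y > 48/ε.
Take N = 48/ε. If y > N then |(9y - 12)/(y + 4) − 9| < 48/y < ε.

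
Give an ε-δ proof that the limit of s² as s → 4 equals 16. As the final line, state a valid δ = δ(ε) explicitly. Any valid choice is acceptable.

δ = min(1, ε/9)

Let ε > 0 be given. We seek δ > 0 with 0 < |s − 4| < δ ⇒ |s² − 16| < ε.
Factor: s² − 16 = (s − 4)(s + 4), so |s² − 16| = |s − 4|·|s + 4|.
Restrict δ ≤ 1. Then |s − 4| < 1 gives |s| < 5, so by the triangle inequality |s + 4| ≤ 5 + 4 = 9.
Hence |s² − 16| ≤ 9|s − 4|, which is < ε once |s − 4| < ε/9.
Take δ = min(1, ε/9). If 0 < |s − 4| < δ then both bounds hold and |s² − 16| ≤ 9|s − 4| < 9·(ε/9) = ε.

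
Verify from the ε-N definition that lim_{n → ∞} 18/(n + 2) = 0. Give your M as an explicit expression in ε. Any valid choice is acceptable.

Let ε > 0. For n ≥ 1, |18/(n + 2) − 0| = 18/(n + 2) ≤ 18/n.
We need 18/n < ε, i.e. n > 18/ε.
Take M = 18/ε. If n > M then |18/(n + 2)| ≤ 18/n < ε.

M = 18/ε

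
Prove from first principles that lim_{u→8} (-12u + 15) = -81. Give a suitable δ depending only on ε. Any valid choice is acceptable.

δ = ε/12

Suppose ε > 0. We need δ > 0 so that 0 < |u − 8| < δ implies |(-12u + 15) + 81| < ε.
Since (-12u + 15) + 81 = -12(u − 8), we have |(-12u + 15) + 81| = 12|u − 8|.
Thus it suffices that |u − 8| < ε/12.
Take δ = ε/12. If 0 < |u − 8| < δ then |(-12u + 15) + 81| = 12|u − 8| < 12·(ε/12) = ε.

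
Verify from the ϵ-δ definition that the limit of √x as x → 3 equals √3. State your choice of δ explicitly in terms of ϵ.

δ = min(3, √3·ϵ)

Let ϵ > 0 be given. We want δ > 0 such that 0 < |x − 3| < δ implies |√x − √3| < ϵ.
Multiplying by the conjugate, |√x − √3| = |x − 3|/(√x + √3).
Restrict δ ≤ 3 so that |x − 3| < 3 forces x > 0, and then √x + √3 > √3.
Hence |√x − √3| < |x − 3|/√3, which is < ϵ once |x − 3| < √3·ϵ.
Take δ = min(3, √3·ϵ). If 0 < |x − 3| < δ then x > 0 and |√x − √3| < |x − 3|/√3 < ϵ.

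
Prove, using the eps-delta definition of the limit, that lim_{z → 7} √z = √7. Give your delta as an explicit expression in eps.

delta = min(7, √7·eps)

Suppose eps > 0. We want delta > 0 such that 0 < |z − 7| < delta implies |√z − √7| < eps.
Multiplying by the conjugate, |√z − √7| = |z − 7|/(√z + √7).
Restrict delta ≤ 7 so that |z − 7| < 7 forces z > 0, and then √z + √7 > √7.
Hence |√z − √7| < |z − 7|/√7, which is < eps once |z − 7| < √7·eps.
Take delta = min(7, √7·eps). If 0 < |z − 7| < delta then z > 0 and |√z − √7| < |z − 7|/√7 < eps.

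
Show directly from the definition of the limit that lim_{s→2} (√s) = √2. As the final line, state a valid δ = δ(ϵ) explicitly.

Let ϵ > 0 be given. We want δ > 0 such that 0 < |s − 2| < δ implies |√s − √2| < ϵ.
Rationalise: √s − √2 = (s − 2)/(√s + √2), so |√s − √2| = |s − 2|/(√s + √2).
Restrict δ ≤ 2 so that |s − 2| < 2 forces s > 0, and then √s + √2 > √2.
Hence |√s − √2| < |s − 2|/√2, which is < ϵ once |s − 2| < √2·ϵ.
Take δ = min(2, √2·ϵ). If 0 < |s − 2| < δ then s > 0 and |√s − √2| < |s − 2|/√2 < ϵ.

δ = min(2, √2·ϵ)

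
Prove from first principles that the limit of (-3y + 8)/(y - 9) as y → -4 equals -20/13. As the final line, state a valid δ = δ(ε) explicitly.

δ = min(13/2, (169/38)ε)

Fix ε > 0. We want δ > 0 with 0 < |y + 4| < δ ⇒ |(-3y + 8)/(y - 9) + 20/13| < ε.
Combining over a common denominator, (-3y + 8)/(y - 9) + 20/13 = [(-3y + 8)·(-13) − 20·(y - 9)] / [(-13)·(y - 9)] = 19(y + 4) / ((-13)(y - 9)).
So |(-3y + 8)/(y - 9) + 20/13| = 19|y + 4| / (13·|y − 9|).
Restrict δ ≤ 13/2. Then |y + 4| < 13/2 gives |y − 9| = |(y + 4) + (-13)| ≥ 13 − 13/2 = 13/2.
Hence |(-3y + 8)/(y - 9) + 20/13| < 19|y + 4|/(13·(13/2)) = (38/169)|y + 4|, which is < ε once |y + 4| < (169/38)ε.
Take δ = min(13/2, (169/38)ε). Then 0 < |y + 4| < δ forces both bounds, so |(-3y + 8)/(y - 9) + 20/13| < ε.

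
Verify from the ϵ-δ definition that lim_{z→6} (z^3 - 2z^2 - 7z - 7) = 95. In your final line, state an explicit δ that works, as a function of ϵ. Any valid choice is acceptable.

δ = min(2, ϵ/113)

Suppose ϵ > 0. We want δ > 0 such that 0 < |z − 6| < δ implies |(z^3 - 2z^2 - 7z - 7) − 95| < ϵ.
(z^3 - 2z^2 - 7z - 7) − 95 = z^3 - 2z^2 - 7z - 102 = (z − 6)(z^2 + 4z + 17).
So |(z^3 - 2z^2 - 7z - 7) − 95| = |z − 6|·|z^2 + 4z + 17|.
Assume first that |z − 6| < 2, so |z| < 8. Then |z^2 + 4z + 17| ≤ 8^2 + 4·8 + 17 = 113.
Hence |(z^3 - 2z^2 - 7z - 7) − 95| ≤ 113|z − 6| < ϵ provided |z − 6| < ϵ/113.
Take δ = min(2, ϵ/113). Then 0 < |z − 6| < δ gives both |z − 6| < 2 and |z − 6| < ϵ/113, so |(z^3 - 2z^2 - 7z - 7) − 95| < ϵ.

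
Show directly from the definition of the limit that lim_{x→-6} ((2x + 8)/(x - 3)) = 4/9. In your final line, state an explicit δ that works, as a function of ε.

δ = min(9/2, (81/28)ε)

Suppose ε > 0. We want δ > 0 with 0 < |x + 6| < δ ⇒ |(2x + 8)/(x - 3) − (4/9)| < ε.
Combining over a common denominator, (2x + 8)/(x - 3) − (4/9) = [(2x + 8)·(-9) − (-4)·(x - 3)] / [(-9)·(x - 3)] = -14(x + 6) / ((-9)(x - 3)).
So |(2x + 8)/(x - 3) − (4/9)| = 14|x + 6| / (9·|x − 3|).
Require δ ≤ 9/2, so |x − 3| ≥ |-9| − |x + 6| > 9 − 9/2 = 9/2.
Hence |(2x + 8)/(x - 3) − (4/9)| < 14|x + 6|/(9·(9/2)) = (28/81)|x + 6|, which is < ε once |x + 6| < (81/28)ε.
Take δ = min(9/2, (81/28)ε). Then 0 < |x + 6| < δ forces both bounds, so |(2x + 8)/(x - 3) − (4/9)| < ε.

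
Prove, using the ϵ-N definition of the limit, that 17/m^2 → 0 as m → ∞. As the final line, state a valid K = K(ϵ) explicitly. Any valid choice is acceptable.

Suppose ϵ > 0. For m ≥ 1, |17/m^2 − 0| = 17/m^2.
17/m^2 < ϵ ⇔ m^2 > 17/ϵ ⇔ m > (17/ϵ)^{1/2}.
Take K = (17/ϵ)^{1/2}. Then m > K implies 17/m^2 < ϵ.

K = (17/ϵ)^{1/2}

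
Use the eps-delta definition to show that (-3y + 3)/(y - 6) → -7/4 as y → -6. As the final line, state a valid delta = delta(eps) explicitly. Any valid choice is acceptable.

Suppose eps > 0. We want delta > 0 with 0 < |y + 6| < delta ⇒ |(-3y + 3)/(y - 6) + 7/4| < eps.
Combining over a common denominator, (-3y + 3)/(y - 6) + 7/4 = [(-3y + 3)·(-12) − 21·(y - 6)] / [(-12)·(y - 6)] = 15(y + 6) / ((-12)(y - 6)).
So |(-3y + 3)/(y - 6) + 7/4| = 15|y + 6| / (12·|y − 6|).
Restrict delta ≤ 6. Then |y + 6| < 6 gives |y − 6| = |(y + 6) + (-12)| ≥ 12 − 6 = 6.
Hence |(-3y + 3)/(y - 6) + 7/4| < 15|y + 6|/(12·6) = (5/24)|y + 6|, which is < eps once |y + 6| < (24/5)eps.
Take delta = min(6, (24/5)eps). Then 0 < |y + 6| < delta forces both bounds, so |(-3y + 3)/(y - 6) + 7/4| < eps.

delta = min(6, (24/5)eps)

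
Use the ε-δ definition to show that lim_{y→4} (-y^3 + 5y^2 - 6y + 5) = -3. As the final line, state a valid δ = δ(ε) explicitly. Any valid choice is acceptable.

Let ε > 0 be given. We want δ > 0 such that 0 < |y − 4| < δ implies |(-y^3 + 5y^2 - 6y + 5) + 3| < ε.
(-y^3 + 5y^2 - 6y + 5) + 3 = -y^3 + 5y^2 - 6y + 8 = (y − 4)(-y^2 + y - 2).
So |(-y^3 + 5y^2 - 6y + 5) + 3| = |y − 4|·|-y^2 + y - 2|.
Require δ ≤ 1. Then |y − 4| < 1 gives |y| < 5, and by the triangle inequality |-y^2 + y - 2| ≤ 5^2 + 5 + 2 = 32.
Hence |(-y^3 + 5y^2 - 6y + 5) + 3| ≤ 32|y − 4| < ε provided |y − 4| < ε/32.
Choosing δ = min(1, ε/32) ensures both conditions, hence |(-y^3 + 5y^2 - 6y + 5) + 3| < ε.

δ = min(1, ε/32)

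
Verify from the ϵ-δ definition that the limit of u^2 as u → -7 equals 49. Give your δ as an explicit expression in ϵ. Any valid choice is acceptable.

δ = min(2, ϵ/16)

Suppose ϵ > 0. We seek δ > 0 with 0 < |u + 7| < δ ⇒ |u^2 − 49| < ϵ.
Factor: u^2 − 49 = (u + 7)(u - 7), so |u^2 − 49| = |u + 7|·|u - 7|.
Restrict δ ≤ 2. Then |u + 7| < 2 gives |u| < 9, so by the triangle inequality |u - 7| ≤ 9 + 7 = 16.
Hence |u^2 − 49| ≤ 16|u + 7|, which is < ϵ once |u + 7| < ϵ/16.
Take δ = min(2, ϵ/16). If 0 < |u + 7| < δ then both bounds hold and |u^2 − 49| ≤ 16|u + 7| < 16·(ϵ/16) = ϵ.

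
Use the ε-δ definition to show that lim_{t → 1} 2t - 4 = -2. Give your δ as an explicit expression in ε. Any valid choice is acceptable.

δ = ε/2

Fix ε > 0. We need δ > 0 so that 0 < |t − 1| < δ implies |(2t - 4) + 2| < ε.
|(2t - 4) + 2| = |2t - 2| = 2|t − 1|.
So 2|t − 1| < ε exactly when |t − 1| < ε/2.
Choosing δ = ε/2 gives |(2t - 4) + 2| = 2|t − 1| < ε whenever |t − 1| < δ.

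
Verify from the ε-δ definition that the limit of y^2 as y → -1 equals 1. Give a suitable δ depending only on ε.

δ = min(1, ε/3)

Fix ε > 0. We seek δ > 0 with 0 < |y + 1| < δ ⇒ |y^2 − 1| < ε.
Factor: y^2 − 1 = (y + 1)(y - 1), so |y^2 − 1| = |y + 1|·|y - 1|.
Impose δ ≤ 1 so that |y| < 2; then |y - 1| ≤ 3.
Hence |y^2 − 1| ≤ 3|y + 1|, which is < ε once |y + 1| < ε/3.
Take δ = min(1, ε/3). If 0 < |y + 1| < δ then both bounds hold and |y^2 − 1| ≤ 3|y + 1| < 3·(ε/3) = ε.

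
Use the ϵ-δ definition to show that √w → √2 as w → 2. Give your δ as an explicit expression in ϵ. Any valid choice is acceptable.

δ = min(2, √2·ϵ)

Let ϵ > 0. We want δ > 0 such that 0 < |w − 2| < δ implies |√w − √2| < ϵ.
Multiplying by the conjugate, |√w − √2| = |w − 2|/(√w + √2).
Restrict δ ≤ 2 so that |w − 2| < 2 forces w > 0, and then √w + √2 > √2.
Hence |√w − √2| < |w − 2|/√2, which is < ϵ once |w − 2| < √2·ϵ.
Take δ = min(2, √2·ϵ). If 0 < |w − 2| < δ then w > 0 and |√w − √2| < |w − 2|/√2 < ϵ.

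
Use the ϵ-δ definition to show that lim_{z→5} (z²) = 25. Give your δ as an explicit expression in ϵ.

δ = min(1, ϵ/11)

Suppose ϵ > 0. We seek δ > 0 with 0 < |z − 5| < δ ⇒ |z² − 25| < ϵ.
Factor: z² − 25 = (z − 5)(z + 5), so |z² − 25| = |z − 5|·|z + 5|.
Restrict δ ≤ 1. Then |z − 5| < 1 gives |z| < 6, so by the triangle inequality |z + 5| ≤ 6 + 5 = 11.
Hence |z² − 25| ≤ 11|z − 5|, which is < ϵ once |z − 5| < ϵ/11.
Take δ = min(1, ϵ/11). If 0 < |z − 5| < δ then both bounds hold and |z² − 25| ≤ 11|z − 5| < 11·(ϵ/11) = ϵ.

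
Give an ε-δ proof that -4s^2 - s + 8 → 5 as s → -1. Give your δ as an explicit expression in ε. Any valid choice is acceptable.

Let ε > 0 be given. We want δ > 0 such that 0 < |s + 1| < δ implies |(-4s^2 - s + 8) − 5| < ε.
(-4s^2 - s + 8) − 5 = -4s^2 - s + 3 = (s + 1)(-4s + 3).
So |(-4s^2 - s + 8) − 5| = |s + 1|·|-4s + 3|.
Assume first that |s + 1| < 2, so |s| < 3. Then |-4s + 3| ≤ 4·3 + 3 = 15.
Hence |(-4s^2 - s + 8) − 5| ≤ 15|s + 1| < ε provided |s + 1| < ε/15.
Choosing δ = min(2, ε/15) ensures both conditions, hence |(-4s^2 - s + 8) − 5| < ε.

δ = min(2, ε/15)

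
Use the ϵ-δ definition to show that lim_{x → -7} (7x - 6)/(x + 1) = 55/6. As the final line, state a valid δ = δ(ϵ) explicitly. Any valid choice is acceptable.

δ = min(3, (18/13)ϵ)

Fix ϵ > 0. We want δ > 0 with 0 < |x + 7| < δ ⇒ |(7x - 6)/(x + 1) − (55/6)| < ϵ.
Combining over a common denominator, (7x - 6)/(x + 1) − (55/6) = [(7x - 6)·(-6) − (-55)·(x + 1)] / [(-6)·(x + 1)] = 13(x + 7) / ((-6)(x + 1)).
So |(7x - 6)/(x + 1) − (55/6)| = 13|x + 7| / (6·|x + 1|).
Require δ ≤ 3, so |x + 1| ≥ |-6| − |x + 7| > 6 − 3 = 3.
Hence |(7x - 6)/(x + 1) − (55/6)| < 13|x + 7|/(6·3) = (13/18)|x + 7|, which is < ϵ once |x + 7| < (18/13)ϵ.
Take δ = min(3, (18/13)ϵ). Then 0 < |x + 7| < δ forces both bounds, so |(7x - 6)/(x + 1) − (55/6)| < ϵ.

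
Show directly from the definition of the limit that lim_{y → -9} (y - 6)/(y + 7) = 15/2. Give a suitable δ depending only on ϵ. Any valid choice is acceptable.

δ = min(1, (2/13)ϵ)

Let ϵ > 0 be given. We want δ > 0 with 0 < |y + 9| < δ ⇒ |(y - 6)/(y + 7) − (15/2)| < ϵ.
Combining over a common denominator, (y - 6)/(y + 7) − (15/2) = [(y - 6)·(-2) − (-15)·(y + 7)] / [(-2)·(y + 7)] = 13(y + 9) / ((-2)(y + 7)).
So |(y - 6)/(y + 7) − (15/2)| = 13|y + 9| / (2·|y + 7|).
Require δ ≤ 1, so |y + 7| ≥ |-2| − |y + 9| > 2 − 1 = 1.
Hence |(y - 6)/(y + 7) − (15/2)| < 13|y + 9|/(2·1) = (13/2)|y + 9|, which is < ϵ once |y + 9| < (2/13)ϵ.
Take δ = min(1, (2/13)ϵ). Then 0 < |y + 9| < δ forces both bounds, so |(y - 6)/(y + 7) − (15/2)| < ϵ.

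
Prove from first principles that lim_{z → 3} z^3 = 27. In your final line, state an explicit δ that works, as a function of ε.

δ = min(2, ε/49)

Let ε > 0. We seek δ > 0 with 0 < |z − 3| < δ ⇒ |z^3 − 27| < ε.
Factor: z^3 − 27 = (z − 3)(z^2 + 3z + 9), so |z^3 − 27| = |z − 3|·|z^2 + 3z + 9|.
Restrict δ ≤ 2. Then |z − 3| < 2 gives |z| < 5, so by the triangle inequality |z^2 + 3z + 9| ≤ 5^2 + 3·5 + 9 = 49.
Hence |z^3 − 27| ≤ 49|z − 3|, which is < ε once |z − 3| < ε/49.
Take δ = min(2, ε/49). If 0 < |z − 3| < δ then both bounds hold and |z^3 − 27| ≤ 49|z − 3| < 49·(ε/49) = ε.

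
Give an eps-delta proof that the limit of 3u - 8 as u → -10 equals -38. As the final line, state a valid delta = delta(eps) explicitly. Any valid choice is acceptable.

Let eps > 0 be given. We need delta > 0 so that 0 < |u + 10| < delta implies |(3u - 8) + 38| < eps.
Since (3u - 8) + 38 = 3(u + 10), we have |(3u - 8) + 38| = 3|u + 10|.
Thus it suffices that |u + 10| < eps/3.
Choosing delta = eps/3 gives |(3u - 8) + 38| = 3|u + 10| < eps whenever |u + 10| < delta.

delta = eps/3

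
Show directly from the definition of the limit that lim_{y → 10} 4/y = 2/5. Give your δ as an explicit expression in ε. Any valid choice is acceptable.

Let ε > 0. We seek δ > 0 such that 0 < |y − 10| < δ implies |4/y − (2/5)| < ε.
|4/y − (2/5)| = 4·|10 − y|/(10·|y|) = 4|y − 10|/(10|y|).
Require δ ≤ 5 so that |y| > 10 − 5 = 5, hence 10|y| > 50.
Then |4/y − (2/5)| < 4|y − 10|/50, which is < ε when |y − 10| < (25/2)ε.
Take δ = min(5, (25/2)ε). Then 0 < |y − 10| < δ gives both |y − 10| < 5 and |y − 10| < (25/2)ε, so |4/y − (2/5)| < ε.

δ = min(5, (25/2)ε)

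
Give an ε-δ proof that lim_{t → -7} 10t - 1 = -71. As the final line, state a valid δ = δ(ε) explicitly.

δ = ε/10

Fix ε > 0. We need δ > 0 so that 0 < |t + 7| < δ implies |(10t - 1) + 71| < ε.
|(10t - 1) + 71| = |10t + 70| = 10|t + 7|.
So 10|t + 7| < ε exactly when |t + 7| < ε/10.
Choosing δ = ε/10 gives |(10t - 1) + 71| = 10|t + 7| < ε whenever |t + 7| < δ.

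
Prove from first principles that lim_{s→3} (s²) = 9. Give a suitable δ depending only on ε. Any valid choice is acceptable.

Suppose ε > 0. We seek δ > 0 with 0 < |s − 3| < δ ⇒ |s² − 9| < ε.
Factor: s² − 9 = (s − 3)(s + 3), so |s² − 9| = |s − 3|·|s + 3|.
Impose δ ≤ 1 so that |s| < 4; then |s + 3| ≤ 7.
Hence |s² − 9| ≤ 7|s − 3|, which is < ε once |s − 3| < ε/7.
Take δ = min(1, ε/7). If 0 < |s − 3| < δ then both bounds hold and |s² − 9| ≤ 7|s − 3| < 7·(ε/7) = ε.

δ = min(1, ε/7)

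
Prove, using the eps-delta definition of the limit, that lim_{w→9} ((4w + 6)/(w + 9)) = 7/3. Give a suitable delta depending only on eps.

Let eps > 0. We want delta > 0 with 0 < |w − 9| < delta ⇒ |(4w + 6)/(w + 9) − (7/3)| < eps.
Combining over a common denominator, (4w + 6)/(w + 9) − (7/3) = [(4w + 6)·18 − 42·(w + 9)] / [18·(w + 9)] = 30(w − 9) / (18(w + 9)).
So |(4w + 6)/(w + 9) − (7/3)| = 30|w − 9| / (18·|w + 9|).
Require delta ≤ 9, so |w + 9| ≥ |18| − |w − 9| > 18 − 9 = 9.
Hence |(4w + 6)/(w + 9) − (7/3)| < 30|w − 9|/(18·9) = (5/27)|w − 9|, which is < eps once |w − 9| < (27/5)eps.
Take delta = min(9, (27/5)eps). Then 0 < |w − 9| < delta forces both bounds, so |(4w + 6)/(w + 9) − (7/3)| < eps.

delta = min(9, (27/5)eps)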